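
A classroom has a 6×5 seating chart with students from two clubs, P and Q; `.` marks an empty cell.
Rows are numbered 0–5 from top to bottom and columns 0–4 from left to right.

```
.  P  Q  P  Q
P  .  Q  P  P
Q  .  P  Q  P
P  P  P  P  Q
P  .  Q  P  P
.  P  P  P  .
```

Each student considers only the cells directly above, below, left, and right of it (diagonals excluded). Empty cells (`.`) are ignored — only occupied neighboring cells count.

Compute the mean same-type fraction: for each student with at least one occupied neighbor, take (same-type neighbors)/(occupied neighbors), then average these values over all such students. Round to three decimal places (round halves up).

0.444

(0,1)P 0/1
(0,2)Q 1/3
(0,3)P 1/3
(0,4)Q 0/2
(1,0)P 0/1
(1,2)Q 1/3
(1,3)P 2/4
(1,4)P 2/3
(2,0)Q 0/2
(2,2)P 1/3
(2,3)Q 0/4
(2,4)P 1/3
(3,0)P 2/3
(3,1)P 2/2
(3,2)P 3/4
(3,3)P 2/4
(3,4)Q 0/3
(4,0)P 1/1
(4,2)Q 0/3
(4,3)P 3/4
(4,4)P 1/2
(5,1)P 1/1
(5,2)P 2/3
(5,3)P 2/2
Sum over 24 students: 0/1 + 1/3 + 1/3 + 0/2 + 0/1 + 1/3 + 2/4 + 2/3 + 0/2 + 1/3 + 0/4 + 1/3 + 2/3 + 2/2 + 3/4 + 2/4 + 0/3 + 1/1 + 0/3 + 3/4 + 1/2 + 1/1 + 2/3 + 2/2 = 32/3; mean = 32/3 ÷ 24 = 4/9 = 0.444444… → 0.444.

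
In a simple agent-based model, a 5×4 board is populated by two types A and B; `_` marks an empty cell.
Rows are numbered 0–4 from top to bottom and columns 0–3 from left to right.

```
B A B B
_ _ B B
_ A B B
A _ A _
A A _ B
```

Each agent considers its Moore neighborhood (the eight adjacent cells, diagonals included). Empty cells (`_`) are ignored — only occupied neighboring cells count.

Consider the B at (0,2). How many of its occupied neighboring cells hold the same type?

Occupied neighbors of (0,2): (0,1)=A, (0,3)=B, (1,2)=B, (1,3)=B.
Same type (B): 3 of 4.

3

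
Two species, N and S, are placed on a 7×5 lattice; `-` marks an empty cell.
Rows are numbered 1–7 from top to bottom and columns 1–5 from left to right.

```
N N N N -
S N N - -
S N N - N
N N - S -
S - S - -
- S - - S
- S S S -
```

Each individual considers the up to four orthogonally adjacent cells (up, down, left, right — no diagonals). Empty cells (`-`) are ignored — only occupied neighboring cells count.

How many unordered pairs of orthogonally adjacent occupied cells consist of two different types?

5

Scan each occupied cell's neighbors to the right and below so each pair is counted once.
From row 1: 1 unlike of 6 pairs (running 1/6).
From row 2: 1 unlike of 5 pairs (running 2/11).
From row 3: 2 unlike of 4 pairs (running 4/15).
From row 4: 1 unlike of 2 pairs (running 5/17).
From row 6: 0 unlike of 1 pairs (running 5/18).
From row 7: 0 unlike of 2 pairs (running 5/20).
Total adjacent occupied pairs: 20; unlike-type pairs: 5.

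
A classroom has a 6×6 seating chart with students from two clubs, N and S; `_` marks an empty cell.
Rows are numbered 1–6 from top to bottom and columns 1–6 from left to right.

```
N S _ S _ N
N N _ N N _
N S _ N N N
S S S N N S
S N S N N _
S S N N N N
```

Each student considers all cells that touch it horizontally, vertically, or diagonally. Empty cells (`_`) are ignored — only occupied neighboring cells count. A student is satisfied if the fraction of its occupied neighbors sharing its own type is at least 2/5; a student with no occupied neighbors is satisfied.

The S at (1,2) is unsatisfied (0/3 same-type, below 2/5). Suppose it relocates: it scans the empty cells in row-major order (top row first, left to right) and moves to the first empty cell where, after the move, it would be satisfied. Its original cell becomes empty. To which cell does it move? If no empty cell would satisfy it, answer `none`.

Vacating (1,2). Empty cells in order:
  (1,3): 1/3 same-type → still unsatisfied.
  (1,5): 1/4 same-type → still unsatisfied.
  (2,3): 2/5 same-type → satisfied — stop here.

(2,3)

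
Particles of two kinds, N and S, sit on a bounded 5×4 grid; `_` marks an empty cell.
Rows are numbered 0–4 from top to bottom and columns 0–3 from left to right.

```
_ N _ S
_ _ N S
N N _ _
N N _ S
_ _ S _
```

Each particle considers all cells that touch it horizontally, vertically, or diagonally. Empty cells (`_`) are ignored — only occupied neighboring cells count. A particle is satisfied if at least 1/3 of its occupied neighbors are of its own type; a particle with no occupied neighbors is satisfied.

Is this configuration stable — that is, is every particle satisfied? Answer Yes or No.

(0,1)N 1/1 ok
(0,3)S 1/2 ok
(1,2)N 2/4 ok
(1,3)S 1/2 ok
(2,0)N 3/3 ok
(2,1)N 4/4 ok
(3,0)N 3/3 ok
(3,1)N 3/4 ok
(3,3)S 1/1 ok
(4,2)S 1/2 ok
All meet the threshold, so the configuration is stable.

Yes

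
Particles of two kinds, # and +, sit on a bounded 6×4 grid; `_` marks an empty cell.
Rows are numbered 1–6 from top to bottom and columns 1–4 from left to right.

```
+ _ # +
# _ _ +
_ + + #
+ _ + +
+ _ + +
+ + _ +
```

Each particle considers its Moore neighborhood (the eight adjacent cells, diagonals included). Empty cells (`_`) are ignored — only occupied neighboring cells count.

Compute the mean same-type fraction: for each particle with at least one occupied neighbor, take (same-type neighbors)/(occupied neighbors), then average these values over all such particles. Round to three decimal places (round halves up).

0.658

(1,1)+ 0/1
(1,3)# 0/2
(1,4)+ 1/2
(2,1)# 0/2
(2,4)+ 2/4
(3,2)+ 3/4
(3,3)+ 4/5
(3,4)# 0/4
(4,1)+ 2/2
(4,3)+ 5/6
(4,4)+ 4/5
(5,1)+ 3/3
(5,3)+ 5/5
(5,4)+ 4/4
(6,1)+ 2/2
(6,2)+ 3/3
(6,4)+ 2/2
Sum over 17 particles: 0/1 + 0/2 + 1/2 + 0/2 + 2/4 + 3/4 + 4/5 + 0/4 + 2/2 + 5/6 + 4/5 + 3/3 + 5/5 + 4/4 + 2/2 + 3/3 + 2/2 = 671/60; mean = 671/60 ÷ 17 = 671/1020 = 0.657843… → 0.658.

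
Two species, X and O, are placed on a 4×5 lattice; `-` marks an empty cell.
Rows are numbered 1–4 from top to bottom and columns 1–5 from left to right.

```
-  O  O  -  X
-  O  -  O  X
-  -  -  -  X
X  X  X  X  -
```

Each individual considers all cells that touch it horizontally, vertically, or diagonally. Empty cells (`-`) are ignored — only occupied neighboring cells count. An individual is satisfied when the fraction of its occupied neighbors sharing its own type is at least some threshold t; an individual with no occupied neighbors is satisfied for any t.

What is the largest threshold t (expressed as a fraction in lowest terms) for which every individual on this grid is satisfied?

1/4

(1,2)O 2/2
(1,3)O 3/3
(1,5)X 1/2
(2,2)O 2/2
(2,4)O 1/4
(2,5)X 2/3
(3,5)X 2/3
(4,1)X 1/1
(4,2)X 2/2
(4,3)X 2/2
(4,4)X 2/2
The smallest same-type fraction is 1/4 at (2,4), which reduces to 1/4. Any threshold above that leaves this individual unsatisfied.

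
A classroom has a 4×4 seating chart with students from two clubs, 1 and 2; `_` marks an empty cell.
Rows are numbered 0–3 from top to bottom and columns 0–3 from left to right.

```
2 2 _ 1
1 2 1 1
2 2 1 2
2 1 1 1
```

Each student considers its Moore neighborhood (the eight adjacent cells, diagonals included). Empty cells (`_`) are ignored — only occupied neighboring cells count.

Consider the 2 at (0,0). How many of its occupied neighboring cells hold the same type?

2

Occupied neighbors of (0,0): (0,1)=2, (1,0)=1, (1,1)=2.
Same type (2): 2 of 3.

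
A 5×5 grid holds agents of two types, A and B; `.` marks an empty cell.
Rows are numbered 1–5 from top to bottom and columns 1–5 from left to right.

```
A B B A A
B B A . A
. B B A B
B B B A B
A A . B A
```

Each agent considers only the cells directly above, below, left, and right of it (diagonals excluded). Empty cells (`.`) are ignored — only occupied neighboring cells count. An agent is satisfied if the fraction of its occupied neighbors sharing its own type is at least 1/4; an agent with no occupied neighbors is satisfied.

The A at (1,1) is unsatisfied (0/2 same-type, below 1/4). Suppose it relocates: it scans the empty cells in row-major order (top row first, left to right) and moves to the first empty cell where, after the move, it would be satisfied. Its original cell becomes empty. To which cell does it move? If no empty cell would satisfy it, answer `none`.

Vacating (1,1). Empty cells in order:
  (2,4): 4/4 same-type → satisfied — stop here.

(2,4)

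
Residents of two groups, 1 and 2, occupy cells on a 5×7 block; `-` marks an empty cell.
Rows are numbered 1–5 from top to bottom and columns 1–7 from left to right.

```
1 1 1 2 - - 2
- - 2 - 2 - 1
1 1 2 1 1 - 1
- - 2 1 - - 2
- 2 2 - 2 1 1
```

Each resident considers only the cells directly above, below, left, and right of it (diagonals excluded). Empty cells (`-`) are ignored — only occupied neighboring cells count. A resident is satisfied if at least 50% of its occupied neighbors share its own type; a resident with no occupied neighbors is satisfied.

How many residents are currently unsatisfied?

6

Row 1: (1,1)1 1/1 satisfied · (1,2)1 2/2 satisfied · (1,3)1 1/3 not · (1,4)2 0/1 not · (1,7)2 0/1 not
Row 2: (2,3)2 1/2 satisfied · (2,5)2 0/1 not · (2,7)1 1/2 satisfied
Row 3: (3,1)1 1/1 satisfied · (3,2)1 1/2 satisfied · (3,3)2 2/4 satisfied · (3,4)1 2/3 satisfied · (3,5)1 1/2 satisfied · (3,7)1 1/2 satisfied
Row 4: (4,3)2 2/3 satisfied · (4,4)1 1/2 satisfied · (4,7)2 0/2 not
Row 5: (5,2)2 1/1 satisfied · (5,3)2 2/2 satisfied · (5,5)2 0/1 not · (5,6)1 1/2 satisfied · (5,7)1 1/2 satisfied
Unsatisfied: (1,3), (1,4), (1,7), (2,5), (4,7), (5,5) — 6 in total.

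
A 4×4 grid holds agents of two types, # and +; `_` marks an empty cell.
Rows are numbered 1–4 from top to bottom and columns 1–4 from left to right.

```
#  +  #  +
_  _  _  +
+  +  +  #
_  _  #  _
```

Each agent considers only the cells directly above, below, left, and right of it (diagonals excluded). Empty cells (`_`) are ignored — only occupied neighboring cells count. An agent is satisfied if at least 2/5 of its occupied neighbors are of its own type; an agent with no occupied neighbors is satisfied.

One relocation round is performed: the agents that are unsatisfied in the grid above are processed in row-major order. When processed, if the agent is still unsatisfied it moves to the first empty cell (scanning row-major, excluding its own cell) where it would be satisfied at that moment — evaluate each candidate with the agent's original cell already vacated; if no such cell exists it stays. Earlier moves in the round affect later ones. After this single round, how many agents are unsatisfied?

Initially unsatisfied (in order): (1,1), (1,2), (1,3), (3,3), (3,4), (4,3).
  (1,1) → (4,2).
  (1,2) → (1,1).
  (1,3) → (4,1).
  (3,3) → (1,2).
  (3,4) → (3,3).
  (4,3): now satisfied by earlier moves; stays.
Resulting grid:
+ + _ +
_ _ _ +
+ + # _
# # # _
Unsatisfied now: (3,2).

1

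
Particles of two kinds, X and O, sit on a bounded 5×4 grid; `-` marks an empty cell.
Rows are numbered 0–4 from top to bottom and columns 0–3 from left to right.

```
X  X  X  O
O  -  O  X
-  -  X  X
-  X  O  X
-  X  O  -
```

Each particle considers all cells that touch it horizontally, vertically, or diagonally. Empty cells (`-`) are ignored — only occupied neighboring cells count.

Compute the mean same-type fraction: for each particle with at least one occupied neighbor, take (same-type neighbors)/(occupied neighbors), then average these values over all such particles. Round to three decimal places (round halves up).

0.401

(0,0)X 1/2
(0,1)X 2/4
(0,2)X 2/4
(0,3)O 1/3
(1,0)O 0/2
(1,2)O 1/6
(1,3)X 3/5
(2,2)X 4/6
(2,3)X 3/5
(3,1)X 2/4
(3,2)O 1/6
(3,3)X 2/4
(4,1)X 1/3
(4,2)O 1/4
Sum over 14 particles: 1/2 + 2/4 + 2/4 + 1/3 + 0/2 + 1/6 + 3/5 + 4/6 + 3/5 + 2/4 + 1/6 + 2/4 + 1/3 + 1/4 = 337/60; mean = 337/60 ÷ 14 = 337/840 = 0.401190… → 0.401.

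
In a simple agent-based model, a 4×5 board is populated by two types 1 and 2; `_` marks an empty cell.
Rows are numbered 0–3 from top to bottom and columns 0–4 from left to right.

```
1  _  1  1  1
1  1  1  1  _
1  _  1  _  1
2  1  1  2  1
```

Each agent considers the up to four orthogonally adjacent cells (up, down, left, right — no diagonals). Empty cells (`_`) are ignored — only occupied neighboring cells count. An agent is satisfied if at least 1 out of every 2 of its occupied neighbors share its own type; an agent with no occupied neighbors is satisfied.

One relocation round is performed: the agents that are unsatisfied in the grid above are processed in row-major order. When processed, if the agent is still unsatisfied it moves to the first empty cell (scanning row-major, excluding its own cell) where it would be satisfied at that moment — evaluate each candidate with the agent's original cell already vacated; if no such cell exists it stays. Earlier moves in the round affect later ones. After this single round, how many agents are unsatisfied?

2

Initially unsatisfied (in order): (3,0), (3,3).
  (3,0): no empty cell satisfies it; stays.
  (3,3): no empty cell satisfies it; stays.
Resulting grid:
1 _ 1 1 1
1 1 1 1 _
1 _ 1 _ 1
2 1 1 2 1
Unsatisfied now: (3,0), (3,3).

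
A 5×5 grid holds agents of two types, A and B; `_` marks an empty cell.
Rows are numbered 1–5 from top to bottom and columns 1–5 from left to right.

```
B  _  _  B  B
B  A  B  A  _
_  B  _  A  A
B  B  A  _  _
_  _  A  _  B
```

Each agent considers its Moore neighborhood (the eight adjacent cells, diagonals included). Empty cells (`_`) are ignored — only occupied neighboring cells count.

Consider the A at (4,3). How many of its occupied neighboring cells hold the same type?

Occupied neighbors of (4,3): (3,2)=B, (3,4)=A, (4,2)=B, (5,3)=A.
Same type (A): 2 of 4.

2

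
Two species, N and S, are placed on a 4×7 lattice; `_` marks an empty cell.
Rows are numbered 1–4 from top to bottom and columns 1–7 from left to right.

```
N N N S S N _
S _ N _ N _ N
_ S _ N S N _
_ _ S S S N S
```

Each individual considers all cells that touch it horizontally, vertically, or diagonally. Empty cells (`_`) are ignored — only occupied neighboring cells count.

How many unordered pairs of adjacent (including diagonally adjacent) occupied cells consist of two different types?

19

Scan each occupied cell's neighbors to the right and below (and the two forward diagonals) so each pair is counted once.
Row 1: N(1,1)–N(1,2)= N(1,1)–S(2,1)≠ N(1,2)–N(1,3)= N(1,2)–N(2,3)= N(1,2)–S(2,1)≠ N(1,3)–S(1,4)≠ N(1,3)–N(2,3)= S(1,4)–S(1,5)= S(1,4)–N(2,5)≠ S(1,4)–N(2,3)≠ S(1,5)–N(1,6)≠ S(1,5)–N(2,5)≠ N(1,6)–N(2,7)= N(1,6)–N(2,5)=  → 7/14 unlike.
Row 2: S(2,1)–S(3,2)= N(2,3)–N(3,4)= N(2,3)–S(3,2)≠ N(2,5)–S(3,5)≠ N(2,5)–N(3,6)= N(2,5)–N(3,4)= N(2,7)–N(3,6)=  → 2/7 unlike.
Row 3: S(3,2)–S(4,3)= N(3,4)–S(3,5)≠ N(3,4)–S(4,4)≠ N(3,4)–S(4,5)≠ N(3,4)–S(4,3)≠ S(3,5)–N(3,6)≠ S(3,5)–S(4,5)= S(3,5)–N(4,6)≠ S(3,5)–S(4,4)= N(3,6)–N(4,6)= N(3,6)–S(4,7)≠ N(3,6)–S(4,5)≠  → 8/12 unlike.
Row 4: S(4,3)–S(4,4)= S(4,4)–S(4,5)= S(4,5)–N(4,6)≠ N(4,6)–S(4,7)≠  → 2/4 unlike.
Total adjacent occupied pairs: 37; unlike-type pairs: 19.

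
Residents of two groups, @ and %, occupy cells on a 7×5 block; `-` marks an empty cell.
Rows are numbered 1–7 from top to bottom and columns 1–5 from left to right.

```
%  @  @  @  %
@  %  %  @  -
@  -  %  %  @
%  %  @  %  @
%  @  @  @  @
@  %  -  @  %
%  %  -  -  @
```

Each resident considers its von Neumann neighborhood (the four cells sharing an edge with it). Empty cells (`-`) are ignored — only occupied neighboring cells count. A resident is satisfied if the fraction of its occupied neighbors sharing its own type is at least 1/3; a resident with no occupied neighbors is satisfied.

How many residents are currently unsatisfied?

8

(1,1)% 0/2 ✗
(1,2)@ 1/3 ✓
(1,3)@ 2/3 ✓
(1,4)@ 2/3 ✓
(1,5)% 0/1 ✗
(2,1)@ 1/3 ✓
(2,2)% 1/3 ✓
(2,3)% 2/4 ✓
(2,4)@ 1/3 ✓
(3,1)@ 1/2 ✓
(3,3)% 2/3 ✓
(3,4)% 2/4 ✓
(3,5)@ 1/2 ✓
(4,1)% 2/3 ✓
(4,2)% 1/3 ✓
(4,3)@ 1/4 ✗
(4,4)% 1/4 ✗
(4,5)@ 2/3 ✓
(5,1)% 1/3 ✓
(5,2)@ 1/4 ✗
(5,3)@ 3/3 ✓
(5,4)@ 3/4 ✓
(5,5)@ 2/3 ✓
(6,1)@ 0/3 ✗
(6,2)% 1/3 ✓
(6,4)@ 1/2 ✓
(6,5)% 0/3 ✗
(7,1)% 1/2 ✓
(7,2)% 2/2 ✓
(7,5)@ 0/1 ✗
Unsatisfied: (1,1), (1,5), (4,3), (4,4), (5,2), (6,1), (6,5), (7,5) — 8 in total.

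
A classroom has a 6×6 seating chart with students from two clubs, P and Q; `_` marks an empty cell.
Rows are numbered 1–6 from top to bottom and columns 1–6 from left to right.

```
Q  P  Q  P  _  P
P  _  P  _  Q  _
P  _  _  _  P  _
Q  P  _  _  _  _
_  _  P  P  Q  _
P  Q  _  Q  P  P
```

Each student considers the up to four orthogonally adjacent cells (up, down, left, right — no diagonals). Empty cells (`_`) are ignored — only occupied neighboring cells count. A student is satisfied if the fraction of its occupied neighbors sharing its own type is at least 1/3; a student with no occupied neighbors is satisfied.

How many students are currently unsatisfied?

13

Row 1: (1,1)Q 0/2 not · (1,2)P 0/2 not · (1,3)Q 0/3 not · (1,4)P 0/1 not · (1,6)P 0/0 satisfied
Row 2: (2,1)P 1/2 satisfied · (2,3)P 0/1 not · (2,5)Q 0/1 not
Row 3: (3,1)P 1/2 satisfied · (3,5)P 0/1 not
Row 4: (4,1)Q 0/2 not · (4,2)P 0/1 not
Row 5: (5,3)P 1/1 satisfied · (5,4)P 1/3 satisfied · (5,5)Q 0/2 not
Row 6: (6,1)P 0/1 not · (6,2)Q 0/1 not · (6,4)Q 0/2 not · (6,5)P 1/3 satisfied · (6,6)P 1/1 satisfied
Unsatisfied: (1,1), (1,2), (1,3), (1,4), (2,3), (2,5), (3,5), (4,1), (4,2), (5,5), (6,1), (6,2), (6,4) — 13 in total.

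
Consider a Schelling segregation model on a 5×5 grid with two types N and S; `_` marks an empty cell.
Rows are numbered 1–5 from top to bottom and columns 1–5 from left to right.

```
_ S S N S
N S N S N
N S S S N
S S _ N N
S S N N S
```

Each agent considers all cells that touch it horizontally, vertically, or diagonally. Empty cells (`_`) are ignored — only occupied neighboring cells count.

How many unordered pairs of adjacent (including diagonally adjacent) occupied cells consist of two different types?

Scan each occupied cell's neighbors to the right and below (and the two forward diagonals) so each pair is counted once.
Row 1: S(1,2)–S(1,3)= S(1,2)–S(2,2)= S(1,2)–N(2,3)≠ S(1,2)–N(2,1)≠ S(1,3)–N(1,4)≠ S(1,3)–N(2,3)≠ S(1,3)–S(2,4)= S(1,3)–S(2,2)= N(1,4)–S(1,5)≠ N(1,4)–S(2,4)≠ N(1,4)–N(2,5)= N(1,4)–N(2,3)= S(1,5)–N(2,5)≠ S(1,5)–S(2,4)=  → 7/14 unlike.
Row 2: N(2,1)–S(2,2)≠ N(2,1)–N(3,1)= N(2,1)–S(3,2)≠ S(2,2)–N(2,3)≠ S(2,2)–S(3,2)= S(2,2)–S(3,3)= S(2,2)–N(3,1)≠ N(2,3)–S(2,4)≠ N(2,3)–S(3,3)≠ N(2,3)–S(3,4)≠ N(2,3)–S(3,2)≠ S(2,4)–N(2,5)≠ S(2,4)–S(3,4)= S(2,4)–N(3,5)≠ S(2,4)–S(3,3)= N(2,5)–N(3,5)= N(2,5)–S(3,4)≠  → 11/17 unlike.
Row 3: N(3,1)–S(3,2)≠ N(3,1)–S(4,1)≠ N(3,1)–S(4,2)≠ S(3,2)–S(3,3)= S(3,2)–S(4,2)= S(3,2)–S(4,1)= S(3,3)–S(3,4)= S(3,3)–N(4,4)≠ S(3,3)–S(4,2)= S(3,4)–N(3,5)≠ S(3,4)–N(4,4)≠ S(3,4)–N(4,5)≠ N(3,5)–N(4,5)= N(3,5)–N(4,4)=  → 7/14 unlike.
Row 4: S(4,1)–S(4,2)= S(4,1)–S(5,1)= S(4,1)–S(5,2)= S(4,2)–S(5,2)= S(4,2)–N(5,3)≠ S(4,2)–S(5,1)= N(4,4)–N(4,5)= N(4,4)–N(5,4)= N(4,4)–S(5,5)≠ N(4,4)–N(5,3)= N(4,5)–S(5,5)≠ N(4,5)–N(5,4)=  → 3/12 unlike.
Row 5: S(5,1)–S(5,2)= S(5,2)–N(5,3)≠ N(5,3)–N(5,4)= N(5,4)–S(5,5)≠  → 2/4 unlike.
Total adjacent occupied pairs: 61; unlike-type pairs: 30.

30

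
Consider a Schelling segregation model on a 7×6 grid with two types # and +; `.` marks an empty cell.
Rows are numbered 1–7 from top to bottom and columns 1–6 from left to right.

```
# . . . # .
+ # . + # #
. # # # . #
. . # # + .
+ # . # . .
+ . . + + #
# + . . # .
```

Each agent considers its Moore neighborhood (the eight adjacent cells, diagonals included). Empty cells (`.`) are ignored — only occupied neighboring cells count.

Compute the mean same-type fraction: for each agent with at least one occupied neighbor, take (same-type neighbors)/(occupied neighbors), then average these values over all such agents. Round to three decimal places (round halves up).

0.503

(1,1)# 1/2
(1,5)# 2/3
(2,1)+ 0/3
(2,2)# 3/4
(2,4)+ 0/4
(2,5)# 4/5
(2,6)# 3/3
(3,2)# 3/4
(3,3)# 5/6
(3,4)# 4/6
(3,6)# 2/3
(4,3)# 6/6
(4,4)# 4/5
(4,5)+ 0/4
(5,1)+ 1/2
(5,2)# 1/3
(5,4)# 2/5
(6,1)+ 2/4
(6,4)+ 1/3
(6,5)+ 1/4
(6,6)# 1/2
(7,1)# 0/2
(7,2)+ 1/2
(7,5)# 1/3
Sum over 24 agents: 1/2 + 2/3 + 0/3 + 3/4 + 0/4 + 4/5 + 3/3 + 3/4 + 5/6 + 4/6 + 2/3 + 6/6 + 4/5 + 0/4 + 1/2 + 1/3 + 2/5 + 2/4 + 1/3 + 1/4 + 1/2 + 0/2 + 1/2 + 1/3 = 145/12; mean = 145/12 ÷ 24 = 145/288 = 0.503472… → 0.503.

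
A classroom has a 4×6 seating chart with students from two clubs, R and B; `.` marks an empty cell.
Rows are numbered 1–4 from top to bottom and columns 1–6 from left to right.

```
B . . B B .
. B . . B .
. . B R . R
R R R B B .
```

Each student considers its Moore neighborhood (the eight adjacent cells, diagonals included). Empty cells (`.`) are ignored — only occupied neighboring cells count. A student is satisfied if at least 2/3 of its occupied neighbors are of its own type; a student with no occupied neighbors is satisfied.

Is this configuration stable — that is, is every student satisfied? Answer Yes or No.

No

(1,1)B 1/1 ok
(1,4)B 2/2 ok
(1,5)B 2/2 ok
(2,2)B 2/2 ok
(2,5)B 2/4 unhappy
(3,3)B 2/5 unhappy
(3,4)R 1/5 unhappy
(3,6)R 0/2 unhappy
(4,1)R 1/1 ok
(4,2)R 2/3 ok
(4,3)R 2/4 unhappy
(4,4)B 2/4 unhappy
(4,5)B 1/3 unhappy
For instance (2,5) has only 2/4 same-type neighbors, below 2/3.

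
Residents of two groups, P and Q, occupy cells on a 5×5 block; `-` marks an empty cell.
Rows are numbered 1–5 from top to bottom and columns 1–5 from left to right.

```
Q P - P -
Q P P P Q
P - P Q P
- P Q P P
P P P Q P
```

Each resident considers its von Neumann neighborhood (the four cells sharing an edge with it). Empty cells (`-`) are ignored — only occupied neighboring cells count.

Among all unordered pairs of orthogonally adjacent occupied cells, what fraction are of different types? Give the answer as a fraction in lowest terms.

4/7

Scan each occupied cell's neighbors to the right and below so each pair is counted once.
Row 1: Q(1,1)–P(1,2)≠ Q(1,1)–Q(2,1)= P(1,2)–P(2,2)= P(1,4)–P(2,4)=  → 1/4 unlike.
Row 2: Q(2,1)–P(2,2)≠ Q(2,1)–P(3,1)≠ P(2,2)–P(2,3)= P(2,3)–P(2,4)= P(2,3)–P(3,3)= P(2,4)–Q(2,5)≠ P(2,4)–Q(3,4)≠ Q(2,5)–P(3,5)≠  → 5/8 unlike.
Row 3: P(3,3)–Q(3,4)≠ P(3,3)–Q(4,3)≠ Q(3,4)–P(3,5)≠ Q(3,4)–P(4,4)≠ P(3,5)–P(4,5)=  → 4/5 unlike.
Row 4: P(4,2)–Q(4,3)≠ P(4,2)–P(5,2)= Q(4,3)–P(4,4)≠ Q(4,3)–P(5,3)≠ P(4,4)–P(4,5)= P(4,4)–Q(5,4)≠ P(4,5)–P(5,5)=  → 4/7 unlike.
Row 5: P(5,1)–P(5,2)= P(5,2)–P(5,3)= P(5,3)–Q(5,4)≠ Q(5,4)–P(5,5)≠  → 2/4 unlike.
Total adjacent occupied pairs: 28; unlike-type pairs: 16.
16/28 reduces to 4/7.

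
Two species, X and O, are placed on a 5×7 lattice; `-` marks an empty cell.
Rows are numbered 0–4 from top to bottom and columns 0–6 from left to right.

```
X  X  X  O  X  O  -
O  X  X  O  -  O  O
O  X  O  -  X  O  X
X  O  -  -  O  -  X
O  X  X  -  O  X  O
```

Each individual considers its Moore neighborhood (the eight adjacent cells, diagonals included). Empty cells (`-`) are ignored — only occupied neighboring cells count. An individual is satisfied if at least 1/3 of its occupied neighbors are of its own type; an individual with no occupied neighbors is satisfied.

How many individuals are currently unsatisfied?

(0,0)X 2/3 satisfied
(0,1)X 4/5 satisfied
(0,2)X 3/5 satisfied
(0,3)O 1/4 not
(0,4)X 0/4 not
(0,5)O 2/3 satisfied
(1,0)O 1/5 not
(1,1)X 5/8 satisfied
(1,2)X 4/7 satisfied
(1,3)O 2/6 satisfied
(1,5)O 3/6 satisfied
(1,6)O 3/4 satisfied
(2,0)O 2/5 satisfied
(2,1)X 3/7 satisfied
(2,2)O 2/5 satisfied
(2,4)X 0/4 not
(2,5)O 3/6 satisfied
(2,6)X 1/4 not
(3,0)X 2/5 satisfied
(3,1)O 3/7 satisfied
(3,4)O 2/4 satisfied
(3,6)X 2/4 satisfied
(4,0)O 1/3 satisfied
(4,1)X 2/4 satisfied
(4,2)X 1/2 satisfied
(4,4)O 1/2 satisfied
(4,5)X 1/4 not
(4,6)O 0/2 not
Unsatisfied: (0,3), (0,4), (1,0), (2,4), (2,6), (4,5), (4,6) — 7 in total.

7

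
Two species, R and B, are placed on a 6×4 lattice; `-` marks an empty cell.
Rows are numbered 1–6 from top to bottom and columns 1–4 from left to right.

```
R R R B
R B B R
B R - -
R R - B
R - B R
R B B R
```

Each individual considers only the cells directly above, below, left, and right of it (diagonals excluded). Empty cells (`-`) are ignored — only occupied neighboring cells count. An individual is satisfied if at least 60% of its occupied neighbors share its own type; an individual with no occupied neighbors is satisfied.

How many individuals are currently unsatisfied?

14

(1,1)R 2/2 ok
(1,2)R 2/3 ok
(1,3)R 1/3 unhappy
(1,4)B 0/2 unhappy
(2,1)R 1/3 unhappy
(2,2)B 1/4 unhappy
(2,3)B 1/3 unhappy
(2,4)R 0/2 unhappy
(3,1)B 0/3 unhappy
(3,2)R 1/3 unhappy
(4,1)R 2/3 ok
(4,2)R 2/2 ok
(4,4)B 0/1 unhappy
(5,1)R 2/2 ok
(5,3)B 1/2 unhappy
(5,4)R 1/3 unhappy
(6,1)R 1/2 unhappy
(6,2)B 1/2 unhappy
(6,3)B 2/3 ok
(6,4)R 1/2 unhappy
Unsatisfied: (1,3), (1,4), (2,1), (2,2), (2,3), (2,4), (3,1), (3,2), (4,4), (5,3), (5,4), (6,1), (6,2), (6,4) — 14 in total.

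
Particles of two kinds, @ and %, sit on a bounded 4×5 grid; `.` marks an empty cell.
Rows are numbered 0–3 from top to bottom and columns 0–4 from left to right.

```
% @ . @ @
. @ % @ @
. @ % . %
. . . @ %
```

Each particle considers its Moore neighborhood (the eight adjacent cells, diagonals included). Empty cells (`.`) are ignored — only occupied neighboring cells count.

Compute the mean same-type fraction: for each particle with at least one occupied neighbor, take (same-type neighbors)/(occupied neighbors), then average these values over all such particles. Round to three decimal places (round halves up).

0.399

Row 0: (0,0)% 0/2 · (0,1)@ 1/3 · (0,3)@ 3/4 · (0,4)@ 3/3
Row 1: (1,1)@ 2/5 · (1,2)% 1/6 · (1,3)@ 3/6 · (1,4)@ 3/4
Row 2: (2,1)@ 1/3 · (2,2)% 1/5 · (2,4)% 1/4
Row 3: (3,3)@ 0/3 · (3,4)% 1/2
Sum over 13 particles: 0/2 + 1/3 + 3/4 + 3/3 + 2/5 + 1/6 + 3/6 + 3/4 + 1/3 + 1/5 + 1/4 + 0/3 + 1/2 = 311/60; mean = 311/60 ÷ 13 = 311/780 = 0.398717… → 0.399.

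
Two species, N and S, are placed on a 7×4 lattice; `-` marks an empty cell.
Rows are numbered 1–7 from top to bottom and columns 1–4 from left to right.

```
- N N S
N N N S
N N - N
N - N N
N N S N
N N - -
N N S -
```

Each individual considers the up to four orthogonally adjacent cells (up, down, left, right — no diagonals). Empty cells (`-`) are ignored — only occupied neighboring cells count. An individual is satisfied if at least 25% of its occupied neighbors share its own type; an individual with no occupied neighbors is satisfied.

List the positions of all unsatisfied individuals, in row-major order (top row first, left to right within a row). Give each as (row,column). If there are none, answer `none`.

(5,3), (7,3)

(1,2)N 2/2 ✓
(1,3)N 2/3 ✓
(1,4)S 1/2 ✓
(2,1)N 2/2 ✓
(2,2)N 4/4 ✓
(2,3)N 2/3 ✓
(2,4)S 1/3 ✓
(3,1)N 3/3 ✓
(3,2)N 2/2 ✓
(3,4)N 1/2 ✓
(4,1)N 2/2 ✓
(4,3)N 1/2 ✓
(4,4)N 3/3 ✓
(5,1)N 3/3 ✓
(5,2)N 2/3 ✓
(5,3)S 0/3 ✗
(5,4)N 1/2 ✓
(6,1)N 3/3 ✓
(6,2)N 3/3 ✓
(7,1)N 2/2 ✓
(7,2)N 2/3 ✓
(7,3)S 0/1 ✗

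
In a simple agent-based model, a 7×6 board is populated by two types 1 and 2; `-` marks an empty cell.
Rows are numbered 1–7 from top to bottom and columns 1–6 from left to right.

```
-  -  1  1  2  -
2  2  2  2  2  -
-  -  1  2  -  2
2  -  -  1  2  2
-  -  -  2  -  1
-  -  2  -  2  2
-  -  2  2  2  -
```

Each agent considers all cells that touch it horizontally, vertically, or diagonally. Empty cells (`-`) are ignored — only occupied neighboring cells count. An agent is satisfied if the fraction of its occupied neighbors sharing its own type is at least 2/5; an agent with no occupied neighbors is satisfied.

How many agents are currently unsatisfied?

(1,3)1 1/4 unhappy
(1,4)1 1/5 unhappy
(1,5)2 2/3 ok
(2,1)2 1/1 ok
(2,2)2 2/4 ok
(2,3)2 3/6 ok
(2,4)2 4/7 ok
(2,5)2 4/5 ok
(3,3)1 1/5 unhappy
(3,4)2 4/6 ok
(3,6)2 3/3 ok
(4,1)2 0/0 ok
(4,4)1 1/4 unhappy
(4,5)2 4/6 ok
(4,6)2 2/3 ok
(5,4)2 3/4 ok
(5,6)1 0/4 unhappy
(6,3)2 3/3 ok
(6,5)2 4/5 ok
(6,6)2 2/3 ok
(7,3)2 2/2 ok
(7,4)2 4/4 ok
(7,5)2 3/3 ok
Unsatisfied: (1,3), (1,4), (3,3), (4,4), (5,6) — 5 in total.

5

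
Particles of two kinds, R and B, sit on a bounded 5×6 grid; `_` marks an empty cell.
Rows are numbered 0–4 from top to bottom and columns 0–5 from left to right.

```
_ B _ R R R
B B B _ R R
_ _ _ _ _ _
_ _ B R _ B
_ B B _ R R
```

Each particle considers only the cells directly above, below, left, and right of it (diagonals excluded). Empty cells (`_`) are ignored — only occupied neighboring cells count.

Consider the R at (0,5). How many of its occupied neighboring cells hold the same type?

2

Occupied neighbors of (0,5): (1,5)=R, (0,4)=R.
Same type (R): 2 of 2.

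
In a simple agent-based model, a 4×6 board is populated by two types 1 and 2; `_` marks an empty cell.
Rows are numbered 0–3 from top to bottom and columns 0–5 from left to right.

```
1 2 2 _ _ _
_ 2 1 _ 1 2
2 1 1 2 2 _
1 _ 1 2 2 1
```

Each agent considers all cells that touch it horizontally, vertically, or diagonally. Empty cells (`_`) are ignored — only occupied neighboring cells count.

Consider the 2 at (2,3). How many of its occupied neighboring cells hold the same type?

Occupied neighbors of (2,3): (1,2)=1, (1,4)=1, (2,2)=1, (2,4)=2, (3,2)=1, (3,3)=2, (3,4)=2.
Same type (2): 3 of 7.

3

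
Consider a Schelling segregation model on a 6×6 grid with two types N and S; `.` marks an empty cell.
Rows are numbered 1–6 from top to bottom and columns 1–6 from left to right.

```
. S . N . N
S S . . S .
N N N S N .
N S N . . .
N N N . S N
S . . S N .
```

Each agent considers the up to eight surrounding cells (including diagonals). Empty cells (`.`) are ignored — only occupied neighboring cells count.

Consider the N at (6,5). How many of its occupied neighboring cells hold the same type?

Occupied neighbors of (6,5): (5,5)=S, (5,6)=N, (6,4)=S.
Same type (N): 1 of 3.

1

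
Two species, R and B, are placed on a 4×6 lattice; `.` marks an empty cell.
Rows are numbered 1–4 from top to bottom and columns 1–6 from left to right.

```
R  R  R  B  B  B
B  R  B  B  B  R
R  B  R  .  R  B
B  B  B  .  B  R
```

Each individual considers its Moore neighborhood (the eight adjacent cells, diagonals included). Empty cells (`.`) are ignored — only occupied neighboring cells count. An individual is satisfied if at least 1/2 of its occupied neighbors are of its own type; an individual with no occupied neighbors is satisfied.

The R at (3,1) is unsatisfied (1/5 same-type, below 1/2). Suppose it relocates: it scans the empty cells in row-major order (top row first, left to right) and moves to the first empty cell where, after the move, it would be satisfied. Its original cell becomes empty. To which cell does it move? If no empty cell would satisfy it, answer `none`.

Vacating (3,1). Empty cells in order:
  (3,4): 2/7 same-type → still unsatisfied.
  (4,4): 2/4 same-type → satisfied — stop here.

(4,4)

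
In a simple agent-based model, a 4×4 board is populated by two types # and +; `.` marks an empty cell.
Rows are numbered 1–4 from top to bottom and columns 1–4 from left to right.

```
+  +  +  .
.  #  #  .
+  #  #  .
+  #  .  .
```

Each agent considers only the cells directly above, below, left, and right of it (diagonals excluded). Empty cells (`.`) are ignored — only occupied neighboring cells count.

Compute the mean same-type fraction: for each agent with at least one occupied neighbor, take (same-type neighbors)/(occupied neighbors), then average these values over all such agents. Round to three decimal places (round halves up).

0.675

(1,1)+ 1/1
(1,2)+ 2/3
(1,3)+ 1/2
(2,2)# 2/3
(2,3)# 2/3
(3,1)+ 1/2
(3,2)# 3/4
(3,3)# 2/2
(4,1)+ 1/2
(4,2)# 1/2
Sum over 10 agents: 1/1 + 2/3 + 1/2 + 2/3 + 2/3 + 1/2 + 3/4 + 2/2 + 1/2 + 1/2 = 27/4; mean = 27/4 ÷ 10 = 27/40 = 0.675 → 0.675.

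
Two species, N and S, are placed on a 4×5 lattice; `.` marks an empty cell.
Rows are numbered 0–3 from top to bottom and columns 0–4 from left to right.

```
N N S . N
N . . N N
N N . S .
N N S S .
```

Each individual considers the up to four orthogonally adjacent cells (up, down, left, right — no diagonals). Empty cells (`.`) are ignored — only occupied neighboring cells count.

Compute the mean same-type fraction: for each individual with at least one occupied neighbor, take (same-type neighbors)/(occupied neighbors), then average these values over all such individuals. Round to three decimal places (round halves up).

Row 0: (0,0)N 2/2 · (0,1)N 1/2 · (0,2)S 0/1 · (0,4)N 1/1
Row 1: (1,0)N 2/2 · (1,3)N 1/2 · (1,4)N 2/2
Row 2: (2,0)N 3/3 · (2,1)N 2/2 · (2,3)S 1/2
Row 3: (3,0)N 2/2 · (3,1)N 2/3 · (3,2)S 1/2 · (3,3)S 2/2
Sum over 14 individuals: 2/2 + 1/2 + 0/1 + 1/1 + 2/2 + 1/2 + 2/2 + 3/3 + 2/2 + 1/2 + 2/2 + 2/3 + 1/2 + 2/2 = 32/3; mean = 32/3 ÷ 14 = 16/21 = 0.761904… → 0.762.

0.762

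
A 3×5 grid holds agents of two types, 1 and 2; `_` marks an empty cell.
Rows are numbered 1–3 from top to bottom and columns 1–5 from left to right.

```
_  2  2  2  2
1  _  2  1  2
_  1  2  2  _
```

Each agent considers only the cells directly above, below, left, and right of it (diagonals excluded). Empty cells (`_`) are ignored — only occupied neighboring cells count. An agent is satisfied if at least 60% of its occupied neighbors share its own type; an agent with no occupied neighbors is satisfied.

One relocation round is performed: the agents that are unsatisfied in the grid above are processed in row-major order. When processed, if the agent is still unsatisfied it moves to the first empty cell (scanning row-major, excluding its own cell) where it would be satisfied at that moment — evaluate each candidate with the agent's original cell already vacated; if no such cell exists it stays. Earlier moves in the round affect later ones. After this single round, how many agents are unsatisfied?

1

Initially unsatisfied (in order): (2,4), (2,5), (3,2), (3,4).
  (2,4) → (3,1).
  (2,5): now satisfied by earlier moves; stays.
  (3,2): no empty cell satisfies it; stays.
  (3,4): now satisfied by earlier moves; stays.
Resulting grid:
_ 2 2 2 2
1 _ 2 _ 2
1 1 2 2 _
Unsatisfied now: (3,2).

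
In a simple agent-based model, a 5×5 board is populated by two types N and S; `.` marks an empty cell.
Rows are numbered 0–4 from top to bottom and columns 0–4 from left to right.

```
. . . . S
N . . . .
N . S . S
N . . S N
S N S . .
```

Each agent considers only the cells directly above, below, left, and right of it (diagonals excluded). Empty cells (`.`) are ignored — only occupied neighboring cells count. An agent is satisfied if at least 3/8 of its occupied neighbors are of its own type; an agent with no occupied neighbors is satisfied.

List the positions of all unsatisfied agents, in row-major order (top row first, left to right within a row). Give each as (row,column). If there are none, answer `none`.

(0,4)S 0/0 ✓
(1,0)N 1/1 ✓
(2,0)N 2/2 ✓
(2,2)S 0/0 ✓
(2,4)S 0/1 ✗
(3,0)N 1/2 ✓
(3,3)S 0/1 ✗
(3,4)N 0/2 ✗
(4,0)S 0/2 ✗
(4,1)N 0/2 ✗
(4,2)S 0/1 ✗

(2,4), (3,3), (3,4), (4,0), (4,1), (4,2)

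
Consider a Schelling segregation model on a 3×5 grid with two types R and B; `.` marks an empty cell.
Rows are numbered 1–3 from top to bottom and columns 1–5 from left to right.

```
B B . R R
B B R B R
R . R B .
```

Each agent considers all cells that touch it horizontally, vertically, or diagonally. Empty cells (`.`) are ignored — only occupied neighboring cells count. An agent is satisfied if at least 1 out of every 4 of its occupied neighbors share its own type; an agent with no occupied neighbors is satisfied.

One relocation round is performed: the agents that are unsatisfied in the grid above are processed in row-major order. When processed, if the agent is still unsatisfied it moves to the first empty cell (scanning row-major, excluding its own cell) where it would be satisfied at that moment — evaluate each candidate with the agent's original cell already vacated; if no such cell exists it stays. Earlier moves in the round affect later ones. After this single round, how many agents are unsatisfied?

1

Initially unsatisfied (in order): (2,4), (3,1).
  (2,4) → (1,3).
  (3,1) → (2,4).
Resulting grid:
B B B R R
B B R R R
. . R B .
Unsatisfied now: (3,4).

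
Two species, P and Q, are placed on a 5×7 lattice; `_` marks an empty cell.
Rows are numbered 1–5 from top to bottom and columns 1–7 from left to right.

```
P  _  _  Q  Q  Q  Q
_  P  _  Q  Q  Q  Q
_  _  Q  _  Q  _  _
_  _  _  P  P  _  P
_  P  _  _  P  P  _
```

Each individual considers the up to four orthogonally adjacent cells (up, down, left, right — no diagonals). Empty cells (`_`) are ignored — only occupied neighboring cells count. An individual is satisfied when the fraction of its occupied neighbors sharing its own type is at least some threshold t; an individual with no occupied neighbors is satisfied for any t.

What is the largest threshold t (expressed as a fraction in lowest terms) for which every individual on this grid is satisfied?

Row 1: (1,1)P — no occupied neighbors · (1,4)Q 2/2 · (1,5)Q 3/3 · (1,6)Q 3/3 · (1,7)Q 2/2
Row 2: (2,2)P — no occupied neighbors · (2,4)Q 2/2 · (2,5)Q 4/4 · (2,6)Q 3/3 · (2,7)Q 2/2
Row 3: (3,3)Q — no occupied neighbors · (3,5)Q 1/2
Row 4: (4,4)P 1/1 · (4,5)P 2/3 · (4,7)P — no occupied neighbors
Row 5: (5,2)P — no occupied neighbors · (5,5)P 2/2 · (5,6)P 1/1
The smallest same-type fraction is 1/2 at (3,5), which reduces to 1/2. Any threshold above that leaves this individual unsatisfied.

1/2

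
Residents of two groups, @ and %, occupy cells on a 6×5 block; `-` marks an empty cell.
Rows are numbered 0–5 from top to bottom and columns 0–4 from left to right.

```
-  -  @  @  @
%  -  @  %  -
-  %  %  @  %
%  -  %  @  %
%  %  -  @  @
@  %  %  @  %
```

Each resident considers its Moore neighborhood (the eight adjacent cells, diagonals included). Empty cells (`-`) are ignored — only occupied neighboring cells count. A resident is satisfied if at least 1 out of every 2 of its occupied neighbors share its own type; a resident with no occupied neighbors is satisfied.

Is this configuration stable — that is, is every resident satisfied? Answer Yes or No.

No

(0,2)@ 2/3 ok
(0,3)@ 3/4 ok
(0,4)@ 1/2 ok
(1,0)% 1/1 ok
(1,2)@ 3/6 ok
(1,3)% 2/7 unhappy
(2,1)% 4/5 ok
(2,2)% 3/6 ok
(2,3)@ 2/7 unhappy
(2,4)% 2/4 ok
(3,0)% 3/3 ok
(3,2)% 3/6 ok
(3,3)@ 3/7 unhappy
(3,4)% 1/5 unhappy
(4,0)% 3/4 ok
(4,1)% 5/6 ok
(4,3)@ 3/7 unhappy
(4,4)@ 3/5 ok
(5,0)@ 0/3 unhappy
(5,1)% 3/4 ok
(5,2)% 2/4 ok
(5,3)@ 2/4 ok
(5,4)% 0/3 unhappy
For instance (1,3) has only 2/7 same-type neighbors, below 1/2.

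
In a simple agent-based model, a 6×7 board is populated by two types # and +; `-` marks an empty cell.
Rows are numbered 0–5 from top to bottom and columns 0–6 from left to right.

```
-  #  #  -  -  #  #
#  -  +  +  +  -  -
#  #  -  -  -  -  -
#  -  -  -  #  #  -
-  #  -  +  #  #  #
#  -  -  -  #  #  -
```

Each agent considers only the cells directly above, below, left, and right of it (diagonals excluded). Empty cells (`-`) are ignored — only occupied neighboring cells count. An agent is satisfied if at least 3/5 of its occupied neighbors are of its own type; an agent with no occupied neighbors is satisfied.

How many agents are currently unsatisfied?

3

(0,1)# 1/1 satisfied
(0,2)# 1/2 not
(0,5)# 1/1 satisfied
(0,6)# 1/1 satisfied
(1,0)# 1/1 satisfied
(1,2)+ 1/2 not
(1,3)+ 2/2 satisfied
(1,4)+ 1/1 satisfied
(2,0)# 3/3 satisfied
(2,1)# 1/1 satisfied
(3,0)# 1/1 satisfied
(3,4)# 2/2 satisfied
(3,5)# 2/2 satisfied
(4,1)# 0/0 satisfied
(4,3)+ 0/1 not
(4,4)# 3/4 satisfied
(4,5)# 4/4 satisfied
(4,6)# 1/1 satisfied
(5,0)# 0/0 satisfied
(5,4)# 2/2 satisfied
(5,5)# 2/2 satisfied
Unsatisfied: (0,2), (1,2), (4,3) — 3 in total.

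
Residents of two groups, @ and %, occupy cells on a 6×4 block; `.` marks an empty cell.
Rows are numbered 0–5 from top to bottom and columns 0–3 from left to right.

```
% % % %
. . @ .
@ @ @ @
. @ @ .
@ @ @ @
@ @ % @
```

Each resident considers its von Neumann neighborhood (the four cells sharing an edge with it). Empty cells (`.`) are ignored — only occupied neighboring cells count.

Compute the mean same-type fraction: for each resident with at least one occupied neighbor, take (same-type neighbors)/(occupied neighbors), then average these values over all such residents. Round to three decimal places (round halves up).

Row 0: (0,0)% 1/1 · (0,1)% 2/2 · (0,2)% 2/3 · (0,3)% 1/1
Row 1: (1,2)@ 1/2
Row 2: (2,0)@ 1/1 · (2,1)@ 3/3 · (2,2)@ 4/4 · (2,3)@ 1/1
Row 3: (3,1)@ 3/3 · (3,2)@ 3/3
Row 4: (4,0)@ 2/2 · (4,1)@ 4/4 · (4,2)@ 3/4 · (4,3)@ 2/2
Row 5: (5,0)@ 2/2 · (5,1)@ 2/3 · (5,2)% 0/3 · (5,3)@ 1/2
Sum over 19 residents: 1/1 + 2/2 + 2/3 + 1/1 + 1/2 + 1/1 + 3/3 + 4/4 + 1/1 + 3/3 + 3/3 + 2/2 + 4/4 + 3/4 + 2/2 + 2/2 + 2/3 + 0/3 + 1/2 = 193/12; mean = 193/12 ÷ 19 = 193/228 = 0.846491… → 0.846.

0.846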